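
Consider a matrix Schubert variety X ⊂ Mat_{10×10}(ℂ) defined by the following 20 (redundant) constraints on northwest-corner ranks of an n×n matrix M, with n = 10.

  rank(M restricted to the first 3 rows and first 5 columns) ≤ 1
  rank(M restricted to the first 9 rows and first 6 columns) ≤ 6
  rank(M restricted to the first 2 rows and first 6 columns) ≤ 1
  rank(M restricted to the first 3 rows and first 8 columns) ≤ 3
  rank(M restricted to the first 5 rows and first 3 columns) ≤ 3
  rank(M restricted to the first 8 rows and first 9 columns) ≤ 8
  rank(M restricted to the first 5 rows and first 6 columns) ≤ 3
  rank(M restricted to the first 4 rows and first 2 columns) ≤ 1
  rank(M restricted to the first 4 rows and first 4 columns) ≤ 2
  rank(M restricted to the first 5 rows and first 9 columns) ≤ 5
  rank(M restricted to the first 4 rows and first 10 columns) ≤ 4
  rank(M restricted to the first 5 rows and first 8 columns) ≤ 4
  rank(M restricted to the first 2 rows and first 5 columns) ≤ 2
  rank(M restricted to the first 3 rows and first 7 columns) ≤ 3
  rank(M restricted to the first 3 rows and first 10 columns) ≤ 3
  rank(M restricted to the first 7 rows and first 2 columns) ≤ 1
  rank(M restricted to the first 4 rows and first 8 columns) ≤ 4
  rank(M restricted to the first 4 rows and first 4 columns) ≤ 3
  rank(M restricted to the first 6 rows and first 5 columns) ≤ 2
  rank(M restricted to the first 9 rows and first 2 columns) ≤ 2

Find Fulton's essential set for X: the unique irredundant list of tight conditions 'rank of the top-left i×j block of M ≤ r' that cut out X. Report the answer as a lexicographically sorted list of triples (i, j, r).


Recovering R(i,j) via the rank-extension bound from the 20 conditions:

  R[1]: 1 | 1 | 1 | 1 | 1 | 1 | 1 | 1 | 1 | 1
  R[2]: 1 | 1 | 1 | 1 | 1 | 1 | 2 | 2 | 2 | 2
  R[3]: 1 | 1 | 1 | 1 | 1 | 2 | 3 | 3 | 3 | 3
  R[4]: 1 | 1 | 2 | 2 | 2 | 3 | 4 | 4 | 4 | 4
  R[5]: 1 | 1 | 2 | 2 | 2 | 3 | 4 | 4 | 5 | 5
  R[6]: 1 | 1 | 2 | 2 | 2 | 3 | 4 | 5 | 6 | 6
  R[7]: 1 | 1 | 2 | 3 | 3 | 4 | 5 | 6 | 7 | 7
  R[8]: 1 | 2 | 3 | 4 | 4 | 5 | 6 | 7 | 8 | 8
  R[9]: 1 | 2 | 3 | 4 | 5 | 6 | 7 | 8 | 9 | 9
  R[10]: 1 | 2 | 3 | 4 | 5 | 6 | 7 | 8 | 9 | 10

reading off 1-entries of Δ²R: w = (1, 7, 6, 3, 9, 8, 4, 2, 5, 10).

5 SE-corners of the 18-cell Rothe diagram give Ess(w):

[(2, 6, 1), (3, 5, 1), (5, 8, 4), (6, 5, 2), (7, 2, 1)]


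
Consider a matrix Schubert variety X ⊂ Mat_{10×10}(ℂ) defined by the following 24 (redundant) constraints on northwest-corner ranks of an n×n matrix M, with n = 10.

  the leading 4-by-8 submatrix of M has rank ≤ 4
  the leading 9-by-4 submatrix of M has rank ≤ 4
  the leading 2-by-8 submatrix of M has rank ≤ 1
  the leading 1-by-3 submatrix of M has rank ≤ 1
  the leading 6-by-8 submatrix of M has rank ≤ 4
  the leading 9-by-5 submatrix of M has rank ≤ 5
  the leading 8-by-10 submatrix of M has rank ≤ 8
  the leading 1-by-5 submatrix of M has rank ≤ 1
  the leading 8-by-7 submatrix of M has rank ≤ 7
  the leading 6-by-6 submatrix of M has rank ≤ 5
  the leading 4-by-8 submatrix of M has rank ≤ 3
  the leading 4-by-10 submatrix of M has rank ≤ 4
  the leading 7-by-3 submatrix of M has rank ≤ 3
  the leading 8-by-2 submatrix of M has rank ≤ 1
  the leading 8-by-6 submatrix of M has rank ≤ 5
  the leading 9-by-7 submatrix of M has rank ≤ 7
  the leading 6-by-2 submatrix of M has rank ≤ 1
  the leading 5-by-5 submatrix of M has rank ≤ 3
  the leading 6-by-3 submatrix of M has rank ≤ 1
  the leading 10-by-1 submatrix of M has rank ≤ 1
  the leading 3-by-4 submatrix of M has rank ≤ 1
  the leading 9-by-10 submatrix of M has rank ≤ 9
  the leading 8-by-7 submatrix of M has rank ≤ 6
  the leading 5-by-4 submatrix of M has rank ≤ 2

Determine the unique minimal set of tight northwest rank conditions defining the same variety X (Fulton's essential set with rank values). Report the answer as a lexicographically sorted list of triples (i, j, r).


Reconstructing r_w from the 24 given conditions:

  row 1: 1, 1, 1, 1, 1, 1, 1, 1, 1, 1
  row 2: 1, 1, 1, 1, 1, 1, 1, 1, 2, 2
  row 3: 1, 1, 1, 1, 2, 2, 2, 2, 3, 3
  row 4: 1, 1, 1, 2, 3, 3, 3, 3, 4, 4
  row 5: 1, 1, 1, 2, 3, 4, 4, 4, 5, 5
  row 6: 1, 1, 1, 2, 3, 4, 4, 4, 5, 6
  row 7: 1, 1, 2, 3, 4, 5, 5, 5, 6, 7
  row 8: 1, 1, 2, 3, 4, 5, 6, 6, 7, 8
  row 9: 1, 2, 3, 4, 5, 6, 7, 7, 8, 9
  row 10: 1, 2, 3, 4, 5, 6, 7, 8, 9, 10

giving w = (1, 9, 5, 4, 6, 10, 3, 7, 2, 8) via Δ²R.

Fulton essential set (5 of the 20 Rothe cells):

[(2, 8, 1), (3, 4, 1), (6, 3, 1), (6, 8, 4), (8, 2, 1)]


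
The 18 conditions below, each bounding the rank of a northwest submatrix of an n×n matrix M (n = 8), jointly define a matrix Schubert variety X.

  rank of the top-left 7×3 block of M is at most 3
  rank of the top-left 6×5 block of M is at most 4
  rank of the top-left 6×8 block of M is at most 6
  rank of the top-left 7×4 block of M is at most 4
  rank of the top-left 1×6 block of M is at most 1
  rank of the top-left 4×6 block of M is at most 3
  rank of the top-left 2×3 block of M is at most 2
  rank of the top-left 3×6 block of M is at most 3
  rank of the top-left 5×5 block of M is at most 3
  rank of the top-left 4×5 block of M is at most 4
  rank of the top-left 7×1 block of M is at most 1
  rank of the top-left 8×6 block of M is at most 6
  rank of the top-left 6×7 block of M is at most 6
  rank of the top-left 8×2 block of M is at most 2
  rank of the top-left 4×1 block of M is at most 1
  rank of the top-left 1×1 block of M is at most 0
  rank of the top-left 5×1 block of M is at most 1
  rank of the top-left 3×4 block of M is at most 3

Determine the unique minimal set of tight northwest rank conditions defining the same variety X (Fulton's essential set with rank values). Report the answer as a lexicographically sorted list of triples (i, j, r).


Reconstructing r_w from the 18 given conditions:

  i=1: 0, 1, 1, 1, 1, 1, 1, 1
  i=2: 1, 2, 2, 2, 2, 2, 2, 2
  i=3: 1, 2, 3, 3, 3, 3, 3, 3
  i=4: 1, 2, 3, 3, 3, 3, 4, 4
  i=5: 1, 2, 3, 3, 3, 4, 5, 5
  i=6: 1, 2, 3, 4, 4, 5, 6, 6
  i=7: 1, 2, 3, 4, 5, 6, 7, 7
  i=8: 1, 2, 3, 4, 5, 6, 7, 8

second differences of R give the permutation w = (2, 1, 3, 7, 6, 4, 5, 8).

3 SE-corners of the 6-cell Rothe diagram give Ess(w):

[(1, 1, 0), (4, 6, 3), (5, 5, 3)]


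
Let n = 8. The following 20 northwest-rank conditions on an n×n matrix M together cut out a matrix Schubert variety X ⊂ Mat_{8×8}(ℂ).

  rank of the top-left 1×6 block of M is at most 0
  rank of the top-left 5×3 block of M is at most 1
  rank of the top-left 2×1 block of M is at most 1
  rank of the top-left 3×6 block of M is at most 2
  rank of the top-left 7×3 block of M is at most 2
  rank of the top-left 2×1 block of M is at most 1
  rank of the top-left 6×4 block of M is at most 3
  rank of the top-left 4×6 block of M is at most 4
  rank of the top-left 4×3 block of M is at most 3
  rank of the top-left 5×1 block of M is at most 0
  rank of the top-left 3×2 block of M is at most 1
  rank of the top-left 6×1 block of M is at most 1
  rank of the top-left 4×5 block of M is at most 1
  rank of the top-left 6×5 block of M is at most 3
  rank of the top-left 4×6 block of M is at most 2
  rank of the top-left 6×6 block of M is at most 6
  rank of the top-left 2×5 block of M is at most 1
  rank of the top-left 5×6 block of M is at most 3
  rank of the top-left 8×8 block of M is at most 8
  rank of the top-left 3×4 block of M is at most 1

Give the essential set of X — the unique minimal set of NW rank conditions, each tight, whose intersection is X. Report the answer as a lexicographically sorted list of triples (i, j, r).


Rank table r_w(8×8) implied by the 20 constraints:

  0  0  0  0  0  0  1  1
  0  1  1  1  1  1  2  2
  0  1  1  1  1  2  3  3
  0  1  1  1  1  2  3  4
  0  1  1  2  2  3  4  5
  1  2  2  3  3  4  5  6
  1  2  2  3  4  5  6  7
  1  2  3  4  5  6  7  8

hence w(1..8) = (7, 2, 6, 8, 4, 1, 5, 3).

ℓ(w)=18; the 5 essential cells (i,j,r):

[(1, 6, 0), (4, 5, 1), (5, 1, 0), (5, 3, 1), (7, 3, 2)]


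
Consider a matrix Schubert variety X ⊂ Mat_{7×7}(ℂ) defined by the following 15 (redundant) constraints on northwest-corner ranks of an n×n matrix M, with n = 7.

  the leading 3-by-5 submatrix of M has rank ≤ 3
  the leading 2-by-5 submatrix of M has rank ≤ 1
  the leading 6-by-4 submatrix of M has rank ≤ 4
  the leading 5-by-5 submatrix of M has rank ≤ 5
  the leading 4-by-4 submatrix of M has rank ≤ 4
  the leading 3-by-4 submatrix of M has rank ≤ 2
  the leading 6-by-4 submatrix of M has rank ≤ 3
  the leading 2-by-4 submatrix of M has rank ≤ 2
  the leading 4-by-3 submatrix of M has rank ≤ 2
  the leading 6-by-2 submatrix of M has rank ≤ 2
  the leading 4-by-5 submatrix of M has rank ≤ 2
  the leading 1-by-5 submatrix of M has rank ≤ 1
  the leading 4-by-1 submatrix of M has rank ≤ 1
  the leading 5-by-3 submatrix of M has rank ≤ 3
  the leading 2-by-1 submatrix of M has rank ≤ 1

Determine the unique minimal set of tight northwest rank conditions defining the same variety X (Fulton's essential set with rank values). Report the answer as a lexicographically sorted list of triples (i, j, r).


Reconstructing r_w from the 15 given conditions:

  1  1  1  1  1  1  1
  1  1  1  1  1  2  2
  1  2  2  2  2  3  3
  1  2  2  2  2  3  4
  1  2  3  3  3  4  5
  1  2  3  3  4  5  6
  1  2  3  4  5  6  7

hence w(1..7) = (1, 6, 2, 7, 3, 5, 4).

Fulton essential set (3 of the 8 Rothe cells):

[(2, 5, 1), (4, 5, 2), (6, 4, 3)]


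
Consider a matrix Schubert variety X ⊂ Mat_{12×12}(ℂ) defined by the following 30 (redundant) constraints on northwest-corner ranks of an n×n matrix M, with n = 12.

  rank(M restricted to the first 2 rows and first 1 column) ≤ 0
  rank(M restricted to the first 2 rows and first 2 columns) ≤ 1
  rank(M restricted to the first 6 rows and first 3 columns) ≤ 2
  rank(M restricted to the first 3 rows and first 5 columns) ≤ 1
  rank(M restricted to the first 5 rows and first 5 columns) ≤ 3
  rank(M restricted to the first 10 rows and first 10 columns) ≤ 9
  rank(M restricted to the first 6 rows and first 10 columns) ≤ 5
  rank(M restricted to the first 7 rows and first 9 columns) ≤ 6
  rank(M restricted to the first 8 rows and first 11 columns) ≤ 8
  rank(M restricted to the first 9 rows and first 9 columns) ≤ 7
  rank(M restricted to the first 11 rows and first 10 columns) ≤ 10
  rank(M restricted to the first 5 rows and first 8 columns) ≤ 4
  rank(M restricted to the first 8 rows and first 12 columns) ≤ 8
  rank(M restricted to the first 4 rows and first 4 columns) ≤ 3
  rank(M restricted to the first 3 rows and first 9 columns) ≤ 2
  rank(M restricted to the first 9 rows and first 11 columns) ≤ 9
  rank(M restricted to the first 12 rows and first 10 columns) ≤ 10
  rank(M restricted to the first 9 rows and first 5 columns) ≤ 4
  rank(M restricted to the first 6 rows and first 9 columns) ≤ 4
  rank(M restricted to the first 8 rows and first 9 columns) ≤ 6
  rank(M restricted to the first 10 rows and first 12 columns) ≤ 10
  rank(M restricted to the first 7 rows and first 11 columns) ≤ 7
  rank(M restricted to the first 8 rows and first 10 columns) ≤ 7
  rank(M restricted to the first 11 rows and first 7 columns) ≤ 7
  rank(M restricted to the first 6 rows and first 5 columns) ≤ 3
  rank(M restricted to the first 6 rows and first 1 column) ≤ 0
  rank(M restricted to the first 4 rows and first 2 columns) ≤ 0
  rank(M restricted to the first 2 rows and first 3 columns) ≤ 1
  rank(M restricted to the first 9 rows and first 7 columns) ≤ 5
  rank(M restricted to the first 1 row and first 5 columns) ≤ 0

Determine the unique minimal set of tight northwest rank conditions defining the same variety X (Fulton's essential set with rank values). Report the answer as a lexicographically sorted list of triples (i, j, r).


Reconstructing r_w from the 30 given conditions:

  i=1: 0  0  0  0  0  1  1  1  1  1  1  1
  i=2: 0  0  1  1  1  2  2  2  2  2  2  2
  i=3: 0  0  1  1  1  2  2  2  2  3  3  3
  i=4: 0  0  1  2  2  3  3  3  3  4  4  4
  i=5: 0  1  2  3  3  4  4  4  4  5  5  5
  i=6: 0  1  2  3  3  4  4  4  4  5  6  6
  i=7: 1  2  3  4  4  5  5  5  5  6  7  7
  i=8: 1  2  3  4  4  5  5  6  6  7  8  8
  i=9: 1  2  3  4  4  5  5  6  7  8  9  9
  i=10: 1  2  3  4  5  6  6  7  8  9  10  10
  i=11: 1  2  3  4  5  6  7  8  9  10  11  11
  i=12: 1  2  3  4  5  6  7  8  9  10  11  12

giving w = (6, 3, 10, 4, 2, 11, 1, 8, 9, 5, 7, 12) via Δ²R.

9 SE-corners of the 26-cell Rothe diagram give Ess(w):

[(1, 5, 0), (3, 5, 1), (3, 9, 2), (4, 2, 0), (6, 1, 0), (6, 5, 3), (6, 9, 4), (9, 5, 4), (9, 7, 5)]


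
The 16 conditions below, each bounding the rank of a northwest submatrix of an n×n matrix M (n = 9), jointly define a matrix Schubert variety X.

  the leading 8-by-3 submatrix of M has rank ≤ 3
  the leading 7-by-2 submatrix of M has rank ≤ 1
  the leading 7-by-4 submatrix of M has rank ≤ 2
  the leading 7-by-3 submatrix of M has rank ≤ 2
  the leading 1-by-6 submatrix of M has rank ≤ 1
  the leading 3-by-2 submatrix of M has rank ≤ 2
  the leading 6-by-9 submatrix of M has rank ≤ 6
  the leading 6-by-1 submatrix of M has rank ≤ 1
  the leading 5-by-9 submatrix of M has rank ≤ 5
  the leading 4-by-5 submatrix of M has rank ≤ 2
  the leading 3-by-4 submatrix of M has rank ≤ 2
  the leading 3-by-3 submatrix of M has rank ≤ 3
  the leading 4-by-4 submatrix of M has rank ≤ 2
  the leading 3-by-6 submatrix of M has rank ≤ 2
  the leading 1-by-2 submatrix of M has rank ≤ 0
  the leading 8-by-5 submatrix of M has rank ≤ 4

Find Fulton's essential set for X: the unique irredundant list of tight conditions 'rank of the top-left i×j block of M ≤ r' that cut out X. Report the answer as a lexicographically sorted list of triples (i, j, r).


Reconstructing r_w from the 16 given conditions:

  0  0  1  1  1  1  1  1  1
  1  1  2  2  2  2  2  2  2
  1  1  2  2  2  2  3  3  3
  1  1  2  2  2  3  4  4  4
  1  1  2  2  3  4  5  5  5
  1  1  2  2  3  4  5  6  6
  1  1  2  2  3  4  5  6  7
  1  2  3  3  4  5  6  7  8
  1  2  3  4  5  6  7  8  9

hence w(1..9) = (3, 1, 7, 6, 5, 8, 9, 2, 4).

Fulton essential set (5 of the 15 Rothe cells):

[(1, 2, 0), (3, 6, 2), (4, 5, 2), (7, 2, 1), (7, 4, 2)]


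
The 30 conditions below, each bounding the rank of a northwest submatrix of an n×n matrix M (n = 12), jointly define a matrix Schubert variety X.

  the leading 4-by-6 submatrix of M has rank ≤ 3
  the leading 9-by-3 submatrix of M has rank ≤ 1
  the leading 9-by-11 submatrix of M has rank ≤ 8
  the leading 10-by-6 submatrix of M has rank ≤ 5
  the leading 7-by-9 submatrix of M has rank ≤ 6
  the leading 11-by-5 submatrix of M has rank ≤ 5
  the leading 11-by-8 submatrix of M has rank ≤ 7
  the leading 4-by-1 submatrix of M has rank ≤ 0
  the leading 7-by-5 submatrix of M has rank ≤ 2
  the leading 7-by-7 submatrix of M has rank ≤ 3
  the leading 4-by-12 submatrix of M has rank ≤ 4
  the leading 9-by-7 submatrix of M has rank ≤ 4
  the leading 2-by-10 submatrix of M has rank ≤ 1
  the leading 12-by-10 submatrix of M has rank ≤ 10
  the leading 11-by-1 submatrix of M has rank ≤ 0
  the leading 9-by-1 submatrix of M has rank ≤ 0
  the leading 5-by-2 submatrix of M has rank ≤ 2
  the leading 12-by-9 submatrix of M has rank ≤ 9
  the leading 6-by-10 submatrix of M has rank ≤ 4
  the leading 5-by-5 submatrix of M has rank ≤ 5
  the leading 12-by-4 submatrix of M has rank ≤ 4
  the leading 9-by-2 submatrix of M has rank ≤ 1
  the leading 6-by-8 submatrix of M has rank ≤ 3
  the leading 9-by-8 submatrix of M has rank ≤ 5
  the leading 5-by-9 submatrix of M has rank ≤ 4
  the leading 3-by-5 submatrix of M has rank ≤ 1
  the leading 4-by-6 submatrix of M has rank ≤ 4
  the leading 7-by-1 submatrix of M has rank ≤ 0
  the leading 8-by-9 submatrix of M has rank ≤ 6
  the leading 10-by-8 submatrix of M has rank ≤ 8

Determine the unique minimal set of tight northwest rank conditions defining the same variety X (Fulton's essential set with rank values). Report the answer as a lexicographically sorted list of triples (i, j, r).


Recovering R(i,j) via the rank-extension bound from the 30 conditions:

  0 | 1 | 1 | 1 | 1 | 1 | 1 | 1 | 1 | 1 | 1 | 1
  0 | 1 | 1 | 1 | 1 | 1 | 1 | 1 | 1 | 1 | 2 | 2
  0 | 1 | 1 | 1 | 1 | 2 | 2 | 2 | 2 | 2 | 3 | 3
  0 | 1 | 1 | 2 | 2 | 3 | 3 | 3 | 3 | 3 | 4 | 4
  0 | 1 | 1 | 2 | 2 | 3 | 3 | 3 | 4 | 4 | 5 | 5
  0 | 1 | 1 | 2 | 2 | 3 | 3 | 3 | 4 | 4 | 5 | 6
  0 | 1 | 1 | 2 | 2 | 3 | 3 | 4 | 5 | 5 | 6 | 7
  0 | 1 | 1 | 2 | 3 | 4 | 4 | 5 | 6 | 6 | 7 | 8
  0 | 1 | 1 | 2 | 3 | 4 | 4 | 5 | 6 | 7 | 8 | 9
  0 | 1 | 2 | 3 | 4 | 5 | 5 | 6 | 7 | 8 | 9 | 10
  0 | 1 | 2 | 3 | 4 | 5 | 6 | 7 | 8 | 9 | 10 | 11
  1 | 2 | 3 | 4 | 5 | 6 | 7 | 8 | 9 | 10 | 11 | 12

so w = (2, 11, 6, 4, 9, 12, 8, 5, 10, 3, 7, 1).

9 SE-corners of the 38-cell Rothe diagram give Ess(w):

[(2, 10, 1), (3, 5, 1), (6, 8, 3), (6, 10, 4), (7, 5, 2), (7, 7, 3), (9, 3, 1), (9, 7, 4), (11, 1, 0)]


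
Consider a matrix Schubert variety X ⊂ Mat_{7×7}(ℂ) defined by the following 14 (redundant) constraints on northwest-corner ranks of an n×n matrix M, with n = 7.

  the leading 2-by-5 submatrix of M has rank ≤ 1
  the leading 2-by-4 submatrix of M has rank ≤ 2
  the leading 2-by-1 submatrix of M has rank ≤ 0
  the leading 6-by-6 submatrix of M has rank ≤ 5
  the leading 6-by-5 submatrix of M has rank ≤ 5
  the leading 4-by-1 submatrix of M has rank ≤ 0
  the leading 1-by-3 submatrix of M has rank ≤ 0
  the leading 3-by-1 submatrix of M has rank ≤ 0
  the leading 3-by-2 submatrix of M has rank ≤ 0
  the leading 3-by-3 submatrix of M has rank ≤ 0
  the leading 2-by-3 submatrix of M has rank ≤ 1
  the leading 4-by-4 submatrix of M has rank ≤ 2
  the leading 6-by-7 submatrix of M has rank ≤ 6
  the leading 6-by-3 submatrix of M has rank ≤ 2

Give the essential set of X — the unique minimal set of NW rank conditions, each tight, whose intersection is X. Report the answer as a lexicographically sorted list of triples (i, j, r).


Reconstructing r_w from the 14 given conditions:

  row 1: 0  0  0  1  1  1  1
  row 2: 0  0  0  1  1  2  2
  row 3: 0  0  0  1  2  3  3
  row 4: 0  1  1  2  3  4  4
  row 5: 1  2  2  3  4  5  5
  row 6: 1  2  2  3  4  5  6
  row 7: 1  2  3  4  5  6  7

hence w(1..7) = (4, 6, 5, 2, 1, 7, 3).

4 SE-corners of the 12-cell Rothe diagram give Ess(w):

[(2, 5, 1), (3, 3, 0), (4, 1, 0), (6, 3, 2)]


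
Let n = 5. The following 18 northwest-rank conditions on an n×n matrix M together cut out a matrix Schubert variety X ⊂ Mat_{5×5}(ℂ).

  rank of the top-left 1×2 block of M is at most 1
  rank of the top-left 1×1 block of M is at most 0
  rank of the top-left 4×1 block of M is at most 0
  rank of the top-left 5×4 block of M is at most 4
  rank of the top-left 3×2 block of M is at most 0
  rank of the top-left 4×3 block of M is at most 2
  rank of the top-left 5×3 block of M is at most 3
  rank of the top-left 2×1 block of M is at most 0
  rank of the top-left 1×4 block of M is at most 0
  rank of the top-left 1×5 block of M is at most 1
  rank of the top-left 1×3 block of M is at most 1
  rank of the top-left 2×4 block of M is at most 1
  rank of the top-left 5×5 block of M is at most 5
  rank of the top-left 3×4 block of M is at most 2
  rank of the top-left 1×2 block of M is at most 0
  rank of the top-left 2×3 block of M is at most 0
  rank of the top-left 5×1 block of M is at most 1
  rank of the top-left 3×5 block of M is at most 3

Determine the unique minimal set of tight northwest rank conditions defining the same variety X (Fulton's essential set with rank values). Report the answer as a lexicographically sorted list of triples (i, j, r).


Reconstructing r_w from the 18 given conditions:

  i=1: 0, 0, 0, 0, 1
  i=2: 0, 0, 0, 1, 2
  i=3: 0, 0, 1, 2, 3
  i=4: 0, 1, 2, 3, 4
  i=5: 1, 2, 3, 4, 5

hence w(1..5) = (5, 4, 3, 2, 1).

Fulton essential set (4 of the 10 Rothe cells):

[(1, 4, 0), (2, 3, 0), (3, 2, 0), (4, 1, 0)]


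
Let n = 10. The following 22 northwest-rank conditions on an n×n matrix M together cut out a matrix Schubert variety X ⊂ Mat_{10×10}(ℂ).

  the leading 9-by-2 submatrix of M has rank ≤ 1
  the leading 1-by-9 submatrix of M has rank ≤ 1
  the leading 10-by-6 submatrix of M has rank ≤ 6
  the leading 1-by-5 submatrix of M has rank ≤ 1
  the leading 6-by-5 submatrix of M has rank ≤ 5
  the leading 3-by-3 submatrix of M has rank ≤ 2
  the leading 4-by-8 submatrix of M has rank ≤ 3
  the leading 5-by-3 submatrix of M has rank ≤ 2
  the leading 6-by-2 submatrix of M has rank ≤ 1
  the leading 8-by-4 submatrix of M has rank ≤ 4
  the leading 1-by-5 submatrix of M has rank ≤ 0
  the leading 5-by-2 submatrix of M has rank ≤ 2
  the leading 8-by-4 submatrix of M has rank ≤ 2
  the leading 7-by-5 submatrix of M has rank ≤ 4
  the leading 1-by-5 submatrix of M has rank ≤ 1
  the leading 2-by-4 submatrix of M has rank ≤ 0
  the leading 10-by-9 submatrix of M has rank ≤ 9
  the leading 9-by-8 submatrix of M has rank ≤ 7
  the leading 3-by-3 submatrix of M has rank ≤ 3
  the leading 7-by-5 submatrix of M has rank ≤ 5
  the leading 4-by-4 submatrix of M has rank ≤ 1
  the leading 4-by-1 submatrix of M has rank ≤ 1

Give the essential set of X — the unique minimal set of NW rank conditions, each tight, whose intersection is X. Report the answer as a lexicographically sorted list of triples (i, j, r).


The tightest implied rank at each (i,j), from the 22 conditions:

  R[1]: 0, 0, 0, 0, 0, 1, 1, 1, 1, 1
  R[2]: 0, 0, 0, 0, 1, 2, 2, 2, 2, 2
  R[3]: 1, 1, 1, 1, 2, 3, 3, 3, 3, 3
  R[4]: 1, 1, 1, 1, 2, 3, 3, 3, 4, 4
  R[5]: 1, 1, 2, 2, 3, 4, 4, 4, 5, 5
  R[6]: 1, 1, 2, 2, 3, 4, 5, 5, 6, 6
  R[7]: 1, 1, 2, 2, 3, 4, 5, 6, 7, 7
  R[8]: 1, 1, 2, 2, 3, 4, 5, 6, 7, 8
  R[9]: 1, 1, 2, 3, 4, 5, 6, 7, 8, 9
  R[10]: 1, 2, 3, 4, 5, 6, 7, 8, 9, 10

reading off 1-entries of Δ²R: w = (6, 5, 1, 9, 3, 7, 8, 10, 4, 2).

ℓ(w)=22; the 6 essential cells (i,j,r):

[(1, 5, 0), (2, 4, 0), (4, 4, 1), (4, 8, 3), (8, 4, 2), (9, 2, 1)]


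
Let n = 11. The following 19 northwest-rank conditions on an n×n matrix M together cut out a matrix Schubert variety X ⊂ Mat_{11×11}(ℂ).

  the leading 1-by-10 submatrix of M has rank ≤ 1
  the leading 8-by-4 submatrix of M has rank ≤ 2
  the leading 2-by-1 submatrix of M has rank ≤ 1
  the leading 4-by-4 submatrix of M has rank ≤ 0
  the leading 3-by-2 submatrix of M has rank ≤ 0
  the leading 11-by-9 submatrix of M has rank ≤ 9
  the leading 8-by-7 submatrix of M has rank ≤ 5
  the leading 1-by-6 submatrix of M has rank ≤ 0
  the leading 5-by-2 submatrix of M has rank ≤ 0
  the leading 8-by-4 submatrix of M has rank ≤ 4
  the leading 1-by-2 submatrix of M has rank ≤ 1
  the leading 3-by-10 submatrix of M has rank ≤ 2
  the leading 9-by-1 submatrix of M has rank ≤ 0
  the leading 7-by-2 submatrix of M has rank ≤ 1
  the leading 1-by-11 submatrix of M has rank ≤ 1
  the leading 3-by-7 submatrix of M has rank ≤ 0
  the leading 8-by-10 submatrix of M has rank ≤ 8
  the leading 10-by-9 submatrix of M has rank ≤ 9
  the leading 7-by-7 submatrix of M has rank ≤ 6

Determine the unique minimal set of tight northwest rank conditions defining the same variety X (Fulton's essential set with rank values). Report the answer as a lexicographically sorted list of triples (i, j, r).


Propagating the 19 rank bounds to every northwest block:

  R[1]: 0 0 0 0 0 0 0 1 1 1 1
  R[2]: 0 0 0 0 0 0 0 1 2 2 2
  R[3]: 0 0 0 0 0 0 0 1 2 2 3
  R[4]: 0 0 0 0 1 1 1 2 3 3 4
  R[5]: 0 0 1 1 2 2 2 3 4 4 5
  R[6]: 0 1 2 2 3 3 3 4 5 5 6
  R[7]: 0 1 2 2 3 4 4 5 6 6 7
  R[8]: 0 1 2 2 3 4 5 6 7 7 8
  R[9]: 0 1 2 3 4 5 6 7 8 8 9
  R[10]: 1 2 3 4 5 6 7 8 9 9 10
  R[11]: 1 2 3 4 5 6 7 8 9 10 11

giving w = (8, 9, 11, 5, 3, 2, 6, 7, 4, 1, 10) via Δ²R.

Fulton essential set (6 of the 34 Rothe cells):

[(3, 7, 0), (3, 10, 2), (4, 4, 0), (5, 2, 0), (8, 4, 2), (9, 1, 0)]


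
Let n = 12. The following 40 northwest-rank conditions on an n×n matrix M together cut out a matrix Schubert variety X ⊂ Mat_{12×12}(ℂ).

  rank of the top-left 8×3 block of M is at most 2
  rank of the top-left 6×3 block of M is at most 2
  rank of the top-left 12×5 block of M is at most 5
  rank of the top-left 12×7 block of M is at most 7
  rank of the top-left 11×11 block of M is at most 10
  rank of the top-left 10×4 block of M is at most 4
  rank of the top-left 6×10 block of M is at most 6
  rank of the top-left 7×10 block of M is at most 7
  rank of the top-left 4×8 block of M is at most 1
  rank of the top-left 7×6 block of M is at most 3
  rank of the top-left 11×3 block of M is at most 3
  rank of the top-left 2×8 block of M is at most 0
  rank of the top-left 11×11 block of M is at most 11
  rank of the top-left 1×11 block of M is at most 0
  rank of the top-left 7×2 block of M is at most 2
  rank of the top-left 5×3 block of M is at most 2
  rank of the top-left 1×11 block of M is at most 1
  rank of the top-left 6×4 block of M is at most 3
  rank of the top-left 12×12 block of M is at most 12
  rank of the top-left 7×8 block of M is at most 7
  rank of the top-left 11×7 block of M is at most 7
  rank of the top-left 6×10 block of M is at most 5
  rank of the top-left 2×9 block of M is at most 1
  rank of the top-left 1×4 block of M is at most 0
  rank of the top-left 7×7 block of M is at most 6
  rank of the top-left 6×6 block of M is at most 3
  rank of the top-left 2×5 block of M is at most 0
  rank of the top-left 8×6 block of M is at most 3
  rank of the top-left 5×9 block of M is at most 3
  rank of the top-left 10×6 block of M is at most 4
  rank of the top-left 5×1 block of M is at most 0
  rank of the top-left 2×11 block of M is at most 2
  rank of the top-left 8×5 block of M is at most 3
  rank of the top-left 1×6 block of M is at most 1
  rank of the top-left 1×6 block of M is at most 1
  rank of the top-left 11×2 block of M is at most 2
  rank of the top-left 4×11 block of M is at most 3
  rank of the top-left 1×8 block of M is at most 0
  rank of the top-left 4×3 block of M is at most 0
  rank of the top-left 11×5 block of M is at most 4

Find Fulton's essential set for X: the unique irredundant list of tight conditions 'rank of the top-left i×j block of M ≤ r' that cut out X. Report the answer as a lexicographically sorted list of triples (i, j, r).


Recovering R(i,j) via the rank-extension bound from the 40 conditions:

  i=1: 0  0  0  0  0  0  0  0  0  0  0  1
  i=2: 0  0  0  0  0  0  0  0  1  1  1  2
  i=3: 0  0  0  1  1  1  1  1  2  2  2  3
  i=4: 0  0  0  1  1  1  1  1  2  3  3  4
  i=5: 0  1  1  2  2  2  2  2  3  4  4  5
  i=6: 1  2  2  3  3  3  3  3  4  5  5  6
  i=7: 1  2  2  3  3  3  4  4  5  6  6  7
  i=8: 1  2  2  3  3  3  4  5  6  7  7  8
  i=9: 1  2  3  4  4  4  5  6  7  8  8  9
  i=10: 1  2  3  4  4  4  5  6  7  8  9  10
  i=11: 1  2  3  4  4  5  6  7  8  9  10  11
  i=12: 1  2  3  4  5  6  7  8  9  10  11  12

hence w(1..12) = (12, 9, 4, 10, 2, 1, 7, 8, 3, 11, 6, 5).

9 SE-corners of the 39-cell Rothe diagram give Ess(w):

[(1, 11, 0), (2, 8, 0), (4, 3, 0), (4, 8, 1), (5, 1, 0), (8, 3, 2), (8, 6, 3), (10, 6, 4), (11, 5, 4)]


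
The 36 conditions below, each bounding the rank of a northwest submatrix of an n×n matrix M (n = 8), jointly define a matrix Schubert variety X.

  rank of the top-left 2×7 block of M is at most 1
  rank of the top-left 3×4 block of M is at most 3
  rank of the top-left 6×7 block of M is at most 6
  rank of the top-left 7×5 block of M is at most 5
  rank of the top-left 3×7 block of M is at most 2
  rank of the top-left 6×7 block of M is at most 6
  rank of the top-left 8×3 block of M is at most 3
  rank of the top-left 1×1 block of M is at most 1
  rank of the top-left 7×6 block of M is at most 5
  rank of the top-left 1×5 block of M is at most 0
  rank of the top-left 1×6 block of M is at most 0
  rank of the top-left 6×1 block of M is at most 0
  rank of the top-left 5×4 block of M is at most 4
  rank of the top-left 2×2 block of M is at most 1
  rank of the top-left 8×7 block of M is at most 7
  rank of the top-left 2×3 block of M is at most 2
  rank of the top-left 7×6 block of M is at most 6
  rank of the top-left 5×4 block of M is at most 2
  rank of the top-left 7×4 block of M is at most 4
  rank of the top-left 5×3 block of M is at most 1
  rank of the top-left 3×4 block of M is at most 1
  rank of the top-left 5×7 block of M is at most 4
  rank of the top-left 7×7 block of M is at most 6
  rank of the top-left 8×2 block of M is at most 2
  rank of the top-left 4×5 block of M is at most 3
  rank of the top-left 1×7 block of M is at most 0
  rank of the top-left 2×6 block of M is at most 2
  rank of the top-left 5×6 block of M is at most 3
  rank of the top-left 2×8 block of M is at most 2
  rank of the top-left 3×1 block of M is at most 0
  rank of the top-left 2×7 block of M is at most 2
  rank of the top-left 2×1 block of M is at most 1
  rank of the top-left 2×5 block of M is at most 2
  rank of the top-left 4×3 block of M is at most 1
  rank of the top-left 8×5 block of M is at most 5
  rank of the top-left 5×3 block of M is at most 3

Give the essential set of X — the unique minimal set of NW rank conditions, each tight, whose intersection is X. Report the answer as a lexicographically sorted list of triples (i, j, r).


The tightest implied rank at each (i,j), from the 36 conditions:

  0 0 0 0 0 0 0 1
  0 1 1 1 1 1 1 2
  0 1 1 1 2 2 2 3
  0 1 1 2 3 3 3 4
  0 1 1 2 3 3 4 5
  0 1 2 3 4 4 5 6
  1 2 3 4 5 5 6 7
  1 2 3 4 5 6 7 8

giving w = (8, 2, 5, 4, 7, 3, 1, 6) via Δ²R.

5 SE-corners of the 17-cell Rothe diagram give Ess(w):

[(1, 7, 0), (3, 4, 1), (5, 3, 1), (5, 6, 3), (6, 1, 0)]


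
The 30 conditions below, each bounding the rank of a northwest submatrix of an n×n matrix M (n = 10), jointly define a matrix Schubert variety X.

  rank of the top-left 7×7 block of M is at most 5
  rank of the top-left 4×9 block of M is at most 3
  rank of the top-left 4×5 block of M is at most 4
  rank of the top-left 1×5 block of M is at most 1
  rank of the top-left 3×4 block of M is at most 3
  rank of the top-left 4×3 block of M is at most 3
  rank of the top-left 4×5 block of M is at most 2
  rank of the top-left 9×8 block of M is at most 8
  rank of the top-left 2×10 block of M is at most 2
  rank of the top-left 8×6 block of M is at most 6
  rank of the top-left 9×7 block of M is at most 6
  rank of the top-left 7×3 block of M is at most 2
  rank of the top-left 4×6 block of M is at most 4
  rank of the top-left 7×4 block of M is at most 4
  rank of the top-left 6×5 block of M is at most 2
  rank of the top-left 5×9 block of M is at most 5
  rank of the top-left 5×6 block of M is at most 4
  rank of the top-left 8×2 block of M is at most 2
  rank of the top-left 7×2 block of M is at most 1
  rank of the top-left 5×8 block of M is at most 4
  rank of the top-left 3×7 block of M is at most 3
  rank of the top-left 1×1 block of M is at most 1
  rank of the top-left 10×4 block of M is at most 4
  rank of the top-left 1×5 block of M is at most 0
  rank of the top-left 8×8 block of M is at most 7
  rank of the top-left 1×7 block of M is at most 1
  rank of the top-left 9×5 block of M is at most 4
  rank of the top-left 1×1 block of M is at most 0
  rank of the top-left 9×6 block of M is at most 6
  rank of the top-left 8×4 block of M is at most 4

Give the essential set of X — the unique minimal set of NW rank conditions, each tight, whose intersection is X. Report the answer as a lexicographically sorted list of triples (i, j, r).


Reconstructing r_w from the 30 given conditions:

  R[1]: 0 0 0 0 0 1 1 1 1 1
  R[2]: 1 1 1 1 1 2 2 2 2 2
  R[3]: 1 1 2 2 2 3 3 3 3 3
  R[4]: 1 1 2 2 2 3 3 3 3 4
  R[5]: 1 1 2 2 2 3 4 4 4 5
  R[6]: 1 1 2 2 2 3 4 5 5 6
  R[7]: 1 1 2 3 3 4 5 6 6 7
  R[8]: 1 2 3 4 4 5 6 7 7 8
  R[9]: 1 2 3 4 4 5 6 7 8 9
  R[10]: 1 2 3 4 5 6 7 8 9 10

hence w(1..10) = (6, 1, 3, 10, 7, 8, 4, 2, 9, 5).

ℓ(w)=20; the 5 essential cells (i,j,r):

[(1, 5, 0), (4, 9, 3), (6, 5, 2), (7, 2, 1), (9, 5, 4)]


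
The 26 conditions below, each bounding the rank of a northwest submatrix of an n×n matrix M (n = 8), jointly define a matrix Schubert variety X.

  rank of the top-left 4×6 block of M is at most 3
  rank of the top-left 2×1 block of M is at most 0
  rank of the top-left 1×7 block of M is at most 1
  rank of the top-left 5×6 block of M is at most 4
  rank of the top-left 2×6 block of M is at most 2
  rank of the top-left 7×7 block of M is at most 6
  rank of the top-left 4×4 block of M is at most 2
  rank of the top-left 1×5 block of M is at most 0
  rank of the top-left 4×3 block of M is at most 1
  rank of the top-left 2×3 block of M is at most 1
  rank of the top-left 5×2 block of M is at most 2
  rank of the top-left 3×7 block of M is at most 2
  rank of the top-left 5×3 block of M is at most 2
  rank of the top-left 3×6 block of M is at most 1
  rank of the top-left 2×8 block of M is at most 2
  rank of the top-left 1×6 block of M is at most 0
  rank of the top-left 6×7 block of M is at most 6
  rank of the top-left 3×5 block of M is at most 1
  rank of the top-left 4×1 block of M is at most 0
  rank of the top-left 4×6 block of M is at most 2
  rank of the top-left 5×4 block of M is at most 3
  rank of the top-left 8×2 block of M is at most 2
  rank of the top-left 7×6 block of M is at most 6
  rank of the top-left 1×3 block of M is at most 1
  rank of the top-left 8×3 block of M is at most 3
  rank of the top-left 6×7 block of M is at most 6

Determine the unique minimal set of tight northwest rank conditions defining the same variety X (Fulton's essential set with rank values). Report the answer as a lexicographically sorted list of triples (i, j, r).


Rank table r_w(8×8) implied by the 26 constraints:

  0  0  0  0  0  0  1  1
  0  1  1  1  1  1  2  2
  0  1  1  1  1  1  2  3
  0  1  1  2  2  2  3  4
  1  2  2  3  3  3  4  5
  1  2  3  4  4  4  5  6
  1  2  3  4  5  5  6  7
  1  2  3  4  5  6  7  8

second differences of R give the permutation w = (7, 2, 8, 4, 1, 3, 5, 6).

Fulton essential set (4 of the 14 Rothe cells):

[(1, 6, 0), (3, 6, 1), (4, 1, 0), (4, 3, 1)]


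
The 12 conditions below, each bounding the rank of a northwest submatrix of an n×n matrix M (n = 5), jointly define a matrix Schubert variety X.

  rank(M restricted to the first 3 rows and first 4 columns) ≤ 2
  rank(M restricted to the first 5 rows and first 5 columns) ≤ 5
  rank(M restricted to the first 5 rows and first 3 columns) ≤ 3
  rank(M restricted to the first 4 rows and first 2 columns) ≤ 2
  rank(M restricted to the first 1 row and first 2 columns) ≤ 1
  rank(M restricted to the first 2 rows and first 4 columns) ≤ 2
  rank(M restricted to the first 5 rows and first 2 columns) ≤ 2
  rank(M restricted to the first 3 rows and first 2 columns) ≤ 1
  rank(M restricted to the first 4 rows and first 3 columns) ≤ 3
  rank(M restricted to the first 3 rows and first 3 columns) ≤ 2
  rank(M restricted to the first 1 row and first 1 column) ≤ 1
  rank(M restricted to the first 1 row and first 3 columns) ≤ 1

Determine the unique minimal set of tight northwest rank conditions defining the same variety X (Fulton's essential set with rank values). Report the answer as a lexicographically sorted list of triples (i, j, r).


The tightest implied rank at each (i,j), from the 12 conditions:

  R[1]: 1  1  1  1  1
  R[2]: 1  1  2  2  2
  R[3]: 1  1  2  2  3
  R[4]: 1  2  3  3  4
  R[5]: 1  2  3  4  5

second differences of R give the permutation w = (1, 3, 5, 2, 4).

Rothe diagram D(w) (3 cells), 2 SE-corners (essential conditions):

[(3, 2, 1), (3, 4, 2)]


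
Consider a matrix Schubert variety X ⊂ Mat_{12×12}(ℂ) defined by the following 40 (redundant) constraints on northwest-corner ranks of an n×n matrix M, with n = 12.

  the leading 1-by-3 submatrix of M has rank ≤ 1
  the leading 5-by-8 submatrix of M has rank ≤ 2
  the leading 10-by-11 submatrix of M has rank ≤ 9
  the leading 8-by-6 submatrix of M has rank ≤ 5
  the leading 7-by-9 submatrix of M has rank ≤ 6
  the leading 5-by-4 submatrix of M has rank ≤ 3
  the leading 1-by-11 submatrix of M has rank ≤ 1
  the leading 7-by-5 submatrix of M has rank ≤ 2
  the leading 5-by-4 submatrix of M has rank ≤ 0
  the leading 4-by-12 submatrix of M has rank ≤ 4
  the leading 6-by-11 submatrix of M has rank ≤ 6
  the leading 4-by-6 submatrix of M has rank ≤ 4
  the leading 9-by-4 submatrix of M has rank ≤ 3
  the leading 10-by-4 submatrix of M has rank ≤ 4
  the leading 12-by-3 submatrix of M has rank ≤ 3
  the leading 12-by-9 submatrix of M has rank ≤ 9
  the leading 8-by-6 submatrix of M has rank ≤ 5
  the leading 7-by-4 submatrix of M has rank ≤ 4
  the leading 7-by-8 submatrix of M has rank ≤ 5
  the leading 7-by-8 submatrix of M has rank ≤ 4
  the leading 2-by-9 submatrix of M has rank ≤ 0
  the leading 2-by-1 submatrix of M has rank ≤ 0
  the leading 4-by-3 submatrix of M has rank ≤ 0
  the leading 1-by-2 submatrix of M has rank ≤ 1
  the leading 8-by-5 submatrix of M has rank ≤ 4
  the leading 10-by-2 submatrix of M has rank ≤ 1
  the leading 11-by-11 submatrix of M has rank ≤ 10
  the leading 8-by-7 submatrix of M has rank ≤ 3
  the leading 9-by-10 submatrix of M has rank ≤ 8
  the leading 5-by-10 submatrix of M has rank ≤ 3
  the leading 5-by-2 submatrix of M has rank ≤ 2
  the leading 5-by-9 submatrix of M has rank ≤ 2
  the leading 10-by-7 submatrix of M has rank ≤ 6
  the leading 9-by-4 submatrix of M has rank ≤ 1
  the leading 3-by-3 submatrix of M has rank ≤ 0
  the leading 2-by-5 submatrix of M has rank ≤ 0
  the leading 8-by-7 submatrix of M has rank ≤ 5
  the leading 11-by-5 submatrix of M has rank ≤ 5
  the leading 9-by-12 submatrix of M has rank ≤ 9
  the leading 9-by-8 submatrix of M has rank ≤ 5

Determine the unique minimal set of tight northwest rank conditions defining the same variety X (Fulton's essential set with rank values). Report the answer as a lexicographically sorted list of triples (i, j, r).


Reconstructing r_w from the 40 given conditions:

  R[1]: 0 0 0 0 0 0 0 0 0 1 1 1
  R[2]: 0 0 0 0 0 0 0 0 0 1 2 2
  R[3]: 0 0 0 0 1 1 1 1 1 2 3 3
  R[4]: 0 0 0 0 1 2 2 2 2 3 4 4
  R[5]: 0 0 0 0 1 2 2 2 2 3 4 5
  R[6]: 1 1 1 1 2 3 3 3 3 4 5 6
  R[7]: 1 1 1 1 2 3 3 4 4 5 6 7
  R[8]: 1 1 1 1 2 3 3 4 5 6 7 8
  R[9]: 1 1 1 1 2 3 4 5 6 7 8 9
  R[10]: 1 1 2 2 3 4 5 6 7 8 9 10
  R[11]: 1 2 3 3 4 5 6 7 8 9 10 11
  R[12]: 1 2 3 4 5 6 7 8 9 10 11 12

the unique w with this rank table is (10, 11, 5, 6, 12, 1, 8, 9, 7, 3, 2, 4).

ℓ(w)=45; the 6 essential cells (i,j,r):

[(2, 9, 0), (5, 4, 0), (5, 9, 2), (8, 7, 3), (9, 4, 1), (10, 2, 1)]


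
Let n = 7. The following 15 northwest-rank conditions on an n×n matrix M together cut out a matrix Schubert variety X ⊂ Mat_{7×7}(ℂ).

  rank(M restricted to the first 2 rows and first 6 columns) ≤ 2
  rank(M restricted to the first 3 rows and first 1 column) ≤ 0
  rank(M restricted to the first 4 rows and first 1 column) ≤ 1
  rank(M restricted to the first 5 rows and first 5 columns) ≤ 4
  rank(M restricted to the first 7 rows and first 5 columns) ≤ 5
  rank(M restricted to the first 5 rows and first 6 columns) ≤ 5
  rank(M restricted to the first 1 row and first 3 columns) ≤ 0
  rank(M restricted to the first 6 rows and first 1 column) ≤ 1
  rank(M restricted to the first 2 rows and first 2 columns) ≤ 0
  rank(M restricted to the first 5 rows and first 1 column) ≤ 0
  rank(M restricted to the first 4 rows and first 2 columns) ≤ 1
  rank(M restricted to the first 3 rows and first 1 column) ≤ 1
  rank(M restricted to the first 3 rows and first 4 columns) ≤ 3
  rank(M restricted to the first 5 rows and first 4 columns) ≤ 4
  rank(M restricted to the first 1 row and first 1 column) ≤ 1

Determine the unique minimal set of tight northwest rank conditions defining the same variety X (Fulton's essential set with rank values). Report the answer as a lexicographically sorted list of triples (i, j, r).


Rank table r_w(7×7) implied by the 15 constraints:

  0 0 0 1 1 1 1
  0 0 1 2 2 2 2
  0 1 2 3 3 3 3
  0 1 2 3 4 4 4
  0 1 2 3 4 5 5
  1 2 3 4 5 6 6
  1 2 3 4 5 6 7

second differences of R give the permutation w = (4, 3, 2, 5, 6, 1, 7).

ℓ(w)=8; the 3 essential cells (i,j,r):

[(1, 3, 0), (2, 2, 0), (5, 1, 0)]
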